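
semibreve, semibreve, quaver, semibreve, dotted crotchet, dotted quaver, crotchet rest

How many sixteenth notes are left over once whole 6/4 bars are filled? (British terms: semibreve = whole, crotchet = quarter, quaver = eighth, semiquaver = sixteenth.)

One bar of 6/4 = 24 sixteenth notes.
Convert each value to sixteenth notes: semibreve = 16; semibreve = 16; quaver = 2; semibreve = 16; dotted crotchet = 6; dotted quaver = 3; crotchet rest = 4.
Altogether 16 + 16 + 2 + 16 + 6 + 3 + 4 = 63.
63 ÷ 24 = 2 complete bars with 15 sixteenth notes remaining.

15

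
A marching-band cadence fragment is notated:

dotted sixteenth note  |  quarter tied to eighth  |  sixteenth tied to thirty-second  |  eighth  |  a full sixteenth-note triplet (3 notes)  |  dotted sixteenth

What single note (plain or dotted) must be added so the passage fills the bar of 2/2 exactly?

The bar of 2/2 = 32 thirty-second notes.
In thirty-second notes: dotted sixteenth note = 3; quarter tied to eighth (quarter + eighth) = 12; sixteenth tied to thirty-second (sixteenth + thirty-second) = 3; eighth = 4; a full sixteenth-note triplet (3 notes) (three triplet sixteenths span one eighth) = 4; dotted sixteenth = 3.
Sum: 3 + 12 + 3 + 4 + 4 + 3 = 29.
Remaining: 32 − 29 = 3 thirty-second notes, which is a dotted sixteenth note.

dotted sixteenth note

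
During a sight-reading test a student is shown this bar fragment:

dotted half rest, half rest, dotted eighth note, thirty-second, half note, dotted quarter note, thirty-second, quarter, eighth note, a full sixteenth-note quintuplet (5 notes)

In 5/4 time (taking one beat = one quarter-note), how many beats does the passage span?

12

One quarter-note beat = 8 thirty-second notes.
Working in thirty-second notes: dotted half rest = 24; half rest = 16; dotted eighth note = 6; thirty-second = 1; half note = 16; dotted quarter note = 12; thirty-second = 1; quarter = 8; eighth note = 4; a full sixteenth-note quintuplet (5 notes) (five quintuplet sixteenths span one quarter) = 8.
Sum: 24 + 16 + 6 + 1 + 16 + 12 + 1 + 8 + 4 + 8 = 96.
96 ÷ 8 = 12 beats.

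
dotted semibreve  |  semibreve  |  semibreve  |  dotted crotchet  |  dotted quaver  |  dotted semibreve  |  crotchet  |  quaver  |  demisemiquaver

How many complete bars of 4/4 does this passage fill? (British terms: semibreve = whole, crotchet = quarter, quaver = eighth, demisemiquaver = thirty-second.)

One bar of 4/4 = 32 thirty-second notes.
Each duration in thirty-second notes: dotted semibreve = 48; semibreve = 32; semibreve = 32; dotted crotchet = 12; dotted quaver = 6; dotted semibreve = 48; crotchet = 8; quaver = 4; demisemiquaver = 1.
Adding: 48 + 32 + 32 + 12 + 6 + 48 + 8 + 4 + 1 = 191.
191 ÷ 32 = 5 complete bars with 31 left over.

5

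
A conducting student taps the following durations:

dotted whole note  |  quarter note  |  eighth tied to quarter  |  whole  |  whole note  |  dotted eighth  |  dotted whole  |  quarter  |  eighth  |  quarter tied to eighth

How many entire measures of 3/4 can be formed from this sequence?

One bar of 3/4 = 12 sixteenth notes.
Each duration in sixteenth notes: dotted whole note = 24; quarter note = 4; eighth tied to quarter (eighth + quarter) = 6; whole = 16; whole note = 16; dotted eighth = 3; dotted whole = 24; quarter = 4; eighth = 2; quarter tied to eighth (quarter + eighth) = 6.
Adding: 24 + 4 + 6 + 16 + 16 + 3 + 24 + 4 + 2 + 6 = 105.
105 ÷ 12 = 8 complete bars with 9 left over.

8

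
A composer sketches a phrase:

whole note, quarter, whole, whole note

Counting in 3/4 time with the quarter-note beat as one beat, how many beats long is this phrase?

One quarter-note beat = 2 eighth notes.
Working in eighth notes: whole note = 8; quarter = 2; whole = 8; whole note = 8.
Altogether 8 + 2 + 8 + 8 = 26.
26 ÷ 2 = 13 beats.

13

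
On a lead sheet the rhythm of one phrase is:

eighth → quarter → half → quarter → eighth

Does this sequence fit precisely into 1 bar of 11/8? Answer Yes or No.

No

One bar of 11/8 = 11 eighth notes.
Convert each value to eighth notes: eighth = 1; quarter = 2; half = 4; quarter = 2; eighth = 1.
Altogether 1 + 2 + 4 + 2 + 1 = 10.
10 falls short of 11, so the answer is No.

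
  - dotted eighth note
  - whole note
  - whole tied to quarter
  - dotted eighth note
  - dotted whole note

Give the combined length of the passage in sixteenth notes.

66

In sixteenth notes: dotted eighth note = 3; whole note = 16; whole tied to quarter (whole + quarter) = 20; dotted eighth note = 3; dotted whole note = 24.
Adding: 3 + 16 + 20 + 3 + 24 = 66 sixteenth notes.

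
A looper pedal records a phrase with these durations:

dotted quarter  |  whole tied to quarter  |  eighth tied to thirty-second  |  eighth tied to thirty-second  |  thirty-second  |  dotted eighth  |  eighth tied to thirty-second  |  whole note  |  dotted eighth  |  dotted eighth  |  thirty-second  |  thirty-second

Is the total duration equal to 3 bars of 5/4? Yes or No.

Yes

One bar of 5/4 = 40 thirty-second notes, so 3 bars = 120.
In thirty-second notes: dotted quarter = 12; whole tied to quarter (whole + quarter) = 40; eighth tied to thirty-second (eighth + thirty-second) = 5; eighth tied to thirty-second (eighth + thirty-second) = 5; thirty-second = 1; dotted eighth = 6; eighth tied to thirty-second (eighth + thirty-second) = 5; whole note = 32; dotted eighth = 6; dotted eighth = 6; thirty-second = 1; thirty-second = 1.
Sum: 12 + 40 + 5 + 5 + 1 + 6 + 5 + 32 + 6 + 6 + 1 + 1 = 120.
120 equals 120, so the answer is Yes.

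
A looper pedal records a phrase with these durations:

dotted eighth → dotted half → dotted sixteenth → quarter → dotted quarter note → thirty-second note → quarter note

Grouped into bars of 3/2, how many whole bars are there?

1

One bar of 3/2 = 48 thirty-second notes.
Express everything in thirty-second notes: dotted eighth = 6; dotted half = 24; dotted sixteenth = 3; quarter = 8; dotted quarter note = 12; thirty-second note = 1; quarter note = 8.
Adding: 6 + 24 + 3 + 8 + 12 + 1 + 8 = 62.
62 ÷ 48 = 1 complete bar with 14 left over.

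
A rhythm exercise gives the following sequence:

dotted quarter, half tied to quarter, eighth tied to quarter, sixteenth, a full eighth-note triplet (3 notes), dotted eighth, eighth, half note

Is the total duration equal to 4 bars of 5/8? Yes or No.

No

One bar of 5/8 = 10 sixteenth notes, so 4 bars = 40.
In sixteenth notes: dotted quarter = 6; half tied to quarter (half + quarter) = 12; eighth tied to quarter (eighth + quarter) = 6; sixteenth = 1; a full eighth-note triplet (3 notes) (three triplet eighths span one quarter) = 4; dotted eighth = 3; eighth = 2; half note = 8.
Altogether 6 + 12 + 6 + 1 + 4 + 3 + 2 + 8 = 42.
42 exceeds 40, so the answer is No.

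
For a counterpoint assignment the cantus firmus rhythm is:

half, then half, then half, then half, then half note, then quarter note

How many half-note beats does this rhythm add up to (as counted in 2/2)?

5.5

One half-note beat = 2 quarter notes.
Convert each value to quarter notes: half = 2; half = 2; half = 2; half = 2; half note = 2; quarter note = 1.
Adding: 2 + 2 + 2 + 2 + 2 + 1 = 11.
11 ÷ 2 = 5.5 beats.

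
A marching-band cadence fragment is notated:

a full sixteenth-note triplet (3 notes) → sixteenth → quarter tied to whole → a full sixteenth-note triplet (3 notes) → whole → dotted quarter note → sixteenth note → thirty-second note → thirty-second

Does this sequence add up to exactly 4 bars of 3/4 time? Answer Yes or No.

One bar of 3/4 = 24 thirty-second notes, so 4 bars = 96.
Working in thirty-second notes: a full sixteenth-note triplet (3 notes) (three triplet sixteenths span one eighth) = 4; sixteenth = 2; quarter tied to whole (quarter + whole) = 40; a full sixteenth-note triplet (3 notes) (three triplet sixteenths span one eighth) = 4; whole = 32; dotted quarter note = 12; sixteenth note = 2; thirty-second note = 1; thirty-second = 1.
Altogether 4 + 2 + 40 + 4 + 32 + 12 + 2 + 1 + 1 = 98.
98 exceeds 96, so the answer is No.

No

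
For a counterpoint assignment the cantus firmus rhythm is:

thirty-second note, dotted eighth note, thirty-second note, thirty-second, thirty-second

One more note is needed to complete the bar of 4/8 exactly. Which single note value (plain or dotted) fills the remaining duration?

The bar of 4/8 = 16 thirty-second notes.
Each duration in thirty-second notes: thirty-second note = 1; dotted eighth note = 6; thirty-second note = 1; thirty-second = 1; thirty-second = 1.
Altogether 1 + 6 + 1 + 1 + 1 = 10.
Remaining: 16 − 10 = 6 thirty-second notes, which is a dotted eighth note.

dotted eighth note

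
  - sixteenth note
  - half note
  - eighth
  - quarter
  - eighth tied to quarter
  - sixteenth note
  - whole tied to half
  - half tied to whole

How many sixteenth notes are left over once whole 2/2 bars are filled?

One bar of 2/2 = 16 sixteenth notes.
In sixteenth notes: sixteenth note = 1; half note = 8; eighth = 2; quarter = 4; eighth tied to quarter (eighth + quarter) = 6; sixteenth note = 1; whole tied to half (whole + half) = 24; half tied to whole (half + whole) = 24.
Adding: 1 + 8 + 2 + 4 + 6 + 1 + 24 + 24 = 70.
70 ÷ 16 = 4 complete bars with 6 sixteenth notes remaining.

6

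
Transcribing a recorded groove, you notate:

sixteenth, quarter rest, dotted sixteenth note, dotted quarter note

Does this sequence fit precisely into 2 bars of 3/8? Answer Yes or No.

No

One bar of 3/8 = 12 thirty-second notes, so 2 bars = 24.
Working in thirty-second notes: sixteenth = 2; quarter rest = 8; dotted sixteenth note = 3; dotted quarter note = 12.
Adding: 2 + 8 + 3 + 12 = 25.
25 exceeds 24, so the answer is No.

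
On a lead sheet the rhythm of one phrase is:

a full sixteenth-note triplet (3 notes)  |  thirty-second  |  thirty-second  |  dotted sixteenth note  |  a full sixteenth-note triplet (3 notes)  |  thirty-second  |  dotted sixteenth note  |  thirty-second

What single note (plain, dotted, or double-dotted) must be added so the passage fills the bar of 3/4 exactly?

dotted eighth note

The bar of 3/4 = 24 thirty-second notes.
Convert each value to thirty-second notes: a full sixteenth-note triplet (3 notes) (three triplet sixteenths span one eighth) = 4; thirty-second = 1; thirty-second = 1; dotted sixteenth note = 3; a full sixteenth-note triplet (3 notes) (three triplet sixteenths span one eighth) = 4; thirty-second = 1; dotted sixteenth note = 3; thirty-second = 1.
Altogether 4 + 1 + 1 + 3 + 4 + 1 + 3 + 1 = 18.
Remaining: 24 − 18 = 6 thirty-second notes, which is a dotted eighth note.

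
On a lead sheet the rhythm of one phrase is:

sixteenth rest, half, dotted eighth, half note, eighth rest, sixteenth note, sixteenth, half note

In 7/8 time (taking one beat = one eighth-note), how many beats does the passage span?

16

One eighth-note beat = 2 sixteenth notes.
Express everything in sixteenth notes: sixteenth rest = 1; half = 8; dotted eighth = 3; half note = 8; eighth rest = 2; sixteenth note = 1; sixteenth = 1; half note = 8.
Total: 1 + 8 + 3 + 8 + 2 + 1 + 1 + 8 = 32.
32 ÷ 2 = 16 beats.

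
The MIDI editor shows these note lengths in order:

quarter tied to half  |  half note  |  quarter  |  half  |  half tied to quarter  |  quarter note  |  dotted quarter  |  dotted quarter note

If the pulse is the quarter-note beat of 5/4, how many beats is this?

One quarter-note beat = 2 eighth notes.
Express everything in eighth notes: quarter tied to half (quarter + half) = 6; half note = 4; quarter = 2; half = 4; half tied to quarter (half + quarter) = 6; quarter note = 2; dotted quarter = 3; dotted quarter note = 3.
Sum: 6 + 4 + 2 + 4 + 6 + 2 + 3 + 3 = 30.
30 ÷ 2 = 15 beats.

15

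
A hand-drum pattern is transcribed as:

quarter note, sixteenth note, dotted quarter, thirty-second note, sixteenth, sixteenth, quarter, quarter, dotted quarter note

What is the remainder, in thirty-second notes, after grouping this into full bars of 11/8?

11

One bar of 11/8 = 44 thirty-second notes.
Each duration in thirty-second notes: quarter note = 8; sixteenth note = 2; dotted quarter = 12; thirty-second note = 1; sixteenth = 2; sixteenth = 2; quarter = 8; quarter = 8; dotted quarter note = 12.
Total: 8 + 2 + 12 + 1 + 2 + 2 + 8 + 8 + 12 = 55.
55 ÷ 44 = 1 complete bar with 11 thirty-second notes remaining.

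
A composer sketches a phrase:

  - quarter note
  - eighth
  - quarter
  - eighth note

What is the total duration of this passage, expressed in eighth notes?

6

Working in eighth notes: quarter note = 2; eighth = 1; quarter = 2; eighth note = 1.
Adding: 2 + 1 + 2 + 1 = 6 eighth notes.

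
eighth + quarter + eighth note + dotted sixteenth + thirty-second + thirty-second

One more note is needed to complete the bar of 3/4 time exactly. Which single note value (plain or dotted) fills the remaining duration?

The bar of 3/4 = 24 thirty-second notes.
Each duration in thirty-second notes: eighth = 4; quarter = 8; eighth note = 4; dotted sixteenth = 3; thirty-second = 1; thirty-second = 1.
Total: 4 + 8 + 4 + 3 + 1 + 1 = 21.
Remaining: 24 − 21 = 3 thirty-second notes, which is a dotted sixteenth note.

dotted sixteenth note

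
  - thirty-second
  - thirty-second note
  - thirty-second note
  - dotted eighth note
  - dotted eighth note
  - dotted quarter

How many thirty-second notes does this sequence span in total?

27

Working in thirty-second notes: thirty-second = 1; thirty-second note = 1; thirty-second note = 1; dotted eighth note = 6; dotted eighth note = 6; dotted quarter = 12.
Altogether 1 + 1 + 1 + 6 + 6 + 12 = 27 thirty-second notes.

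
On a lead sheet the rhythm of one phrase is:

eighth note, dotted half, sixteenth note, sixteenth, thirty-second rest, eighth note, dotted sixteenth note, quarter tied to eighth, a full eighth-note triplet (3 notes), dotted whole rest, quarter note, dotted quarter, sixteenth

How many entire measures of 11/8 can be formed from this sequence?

One bar of 11/8 = 44 thirty-second notes.
Each duration in thirty-second notes: eighth note = 4; dotted half = 24; sixteenth note = 2; sixteenth = 2; thirty-second rest = 1; eighth note = 4; dotted sixteenth note = 3; quarter tied to eighth (quarter + eighth) = 12; a full eighth-note triplet (3 notes) (three triplet eighths span one quarter) = 8; dotted whole rest = 48; quarter note = 8; dotted quarter = 12; sixteenth = 2.
Adding: 4 + 24 + 2 + 2 + 1 + 4 + 3 + 12 + 8 + 48 + 8 + 12 + 2 = 130.
130 ÷ 44 = 2 complete bars with 42 left over.

2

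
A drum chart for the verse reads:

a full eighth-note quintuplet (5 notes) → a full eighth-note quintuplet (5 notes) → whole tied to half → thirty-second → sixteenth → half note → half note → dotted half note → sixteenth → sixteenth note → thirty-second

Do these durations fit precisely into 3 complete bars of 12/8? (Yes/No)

One bar of 12/8 = 48 thirty-second notes, so 3 bars = 144.
In thirty-second notes: a full eighth-note quintuplet (5 notes) (five quintuplet eighths span one half) = 16; a full eighth-note quintuplet (5 notes) (five quintuplet eighths span one half) = 16; whole tied to half (whole + half) = 48; thirty-second = 1; sixteenth = 2; half note = 16; half note = 16; dotted half note = 24; sixteenth = 2; sixteenth note = 2; thirty-second = 1.
Sum: 16 + 16 + 48 + 1 + 2 + 16 + 16 + 24 + 2 + 2 + 1 = 144.
144 equals 144, so the answer is Yes.

Yes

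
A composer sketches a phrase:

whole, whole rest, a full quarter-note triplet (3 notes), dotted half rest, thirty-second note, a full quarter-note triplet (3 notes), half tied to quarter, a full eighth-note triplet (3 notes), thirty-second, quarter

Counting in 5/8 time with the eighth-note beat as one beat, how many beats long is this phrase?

One eighth-note beat = 4 thirty-second notes.
Each duration in thirty-second notes: whole = 32; whole rest = 32; a full quarter-note triplet (3 notes) (three triplet quarters span one half) = 16; dotted half rest = 24; thirty-second note = 1; a full quarter-note triplet (3 notes) (three triplet quarters span one half) = 16; half tied to quarter (half + quarter) = 24; a full eighth-note triplet (3 notes) (three triplet eighths span one quarter) = 8; thirty-second = 1; quarter = 8.
Total: 32 + 32 + 16 + 24 + 1 + 16 + 24 + 8 + 1 + 8 = 162.
162 ÷ 4 = 40.5 beats.

40.5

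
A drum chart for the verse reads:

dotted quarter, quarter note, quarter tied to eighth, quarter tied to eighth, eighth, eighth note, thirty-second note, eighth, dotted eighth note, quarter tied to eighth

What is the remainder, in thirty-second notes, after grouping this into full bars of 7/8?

19

One bar of 7/8 = 28 thirty-second notes.
Express everything in thirty-second notes: dotted quarter = 12; quarter note = 8; quarter tied to eighth (quarter + eighth) = 12; quarter tied to eighth (quarter + eighth) = 12; eighth = 4; eighth note = 4; thirty-second note = 1; eighth = 4; dotted eighth note = 6; quarter tied to eighth (quarter + eighth) = 12.
Altogether 12 + 8 + 12 + 12 + 4 + 4 + 1 + 4 + 6 + 12 = 75.
75 ÷ 28 = 2 complete bars with 19 thirty-second notes remaining.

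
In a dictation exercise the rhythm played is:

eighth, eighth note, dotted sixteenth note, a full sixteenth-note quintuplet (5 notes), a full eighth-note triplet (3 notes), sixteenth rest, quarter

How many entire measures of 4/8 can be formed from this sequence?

One bar of 4/8 = 16 thirty-second notes.
Working in thirty-second notes: eighth = 4; eighth note = 4; dotted sixteenth note = 3; a full sixteenth-note quintuplet (5 notes) (five quintuplet sixteenths span one quarter) = 8; a full eighth-note triplet (3 notes) (three triplet eighths span one quarter) = 8; sixteenth rest = 2; quarter = 8.
Total: 4 + 4 + 3 + 8 + 8 + 2 + 8 = 37.
37 ÷ 16 = 2 complete bars with 5 left over.

2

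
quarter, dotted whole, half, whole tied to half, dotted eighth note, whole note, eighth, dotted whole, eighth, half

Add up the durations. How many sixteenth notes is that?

115

Express everything in sixteenth notes: quarter = 4; dotted whole = 24; half = 8; whole tied to half (whole + half) = 24; dotted eighth note = 3; whole note = 16; eighth = 2; dotted whole = 24; eighth = 2; half = 8.
Adding: 4 + 24 + 8 + 24 + 3 + 16 + 2 + 24 + 2 + 8 = 115 sixteenth notes.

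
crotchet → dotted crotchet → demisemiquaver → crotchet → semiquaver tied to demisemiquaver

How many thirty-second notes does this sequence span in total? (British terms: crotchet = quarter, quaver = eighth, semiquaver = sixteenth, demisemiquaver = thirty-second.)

Convert each value to thirty-second notes: crotchet = 8; dotted crotchet = 12; demisemiquaver = 1; crotchet = 8; semiquaver tied to demisemiquaver (semiquaver + demisemiquaver) = 3.
Adding: 8 + 12 + 1 + 8 + 3 = 32 thirty-second notes.

32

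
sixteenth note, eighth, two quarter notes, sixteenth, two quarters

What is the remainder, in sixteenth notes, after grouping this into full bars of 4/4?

4

One bar of 4/4 = 16 sixteenth notes.
Each duration in sixteenth notes: sixteenth note = 1; eighth = 2; quarter note = 4; quarter note = 4; sixteenth = 1; quarter = 4; quarter = 4.
Sum: 1 + 2 + 4 + 4 + 1 + 4 + 4 = 20.
20 ÷ 16 = 1 complete bar with 4 sixteenth notes remaining.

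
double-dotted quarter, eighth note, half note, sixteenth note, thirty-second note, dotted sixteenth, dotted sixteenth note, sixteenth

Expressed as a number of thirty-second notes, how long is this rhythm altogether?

45

In thirty-second notes: double-dotted quarter = 14; eighth note = 4; half note = 16; sixteenth note = 2; thirty-second note = 1; dotted sixteenth = 3; dotted sixteenth note = 3; sixteenth = 2.
Adding: 14 + 4 + 16 + 2 + 1 + 3 + 3 + 2 = 45 thirty-second notes.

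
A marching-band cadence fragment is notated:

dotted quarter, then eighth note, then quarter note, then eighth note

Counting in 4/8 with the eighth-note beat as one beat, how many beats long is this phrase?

One eighth-note beat = 2 sixteenth notes.
Each duration in sixteenth notes: dotted quarter = 6; eighth note = 2; quarter note = 4; eighth note = 2.
Adding: 6 + 2 + 4 + 2 = 14.
14 ÷ 2 = 7 beats.

7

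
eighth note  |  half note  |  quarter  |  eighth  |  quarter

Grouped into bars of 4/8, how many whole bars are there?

One bar of 4/8 = 4 eighth notes.
Convert each value to eighth notes: eighth note = 1; half note = 4; quarter = 2; eighth = 1; quarter = 2.
Total: 1 + 4 + 2 + 1 + 2 = 10.
10 ÷ 4 = 2 complete bars with 2 left over.

2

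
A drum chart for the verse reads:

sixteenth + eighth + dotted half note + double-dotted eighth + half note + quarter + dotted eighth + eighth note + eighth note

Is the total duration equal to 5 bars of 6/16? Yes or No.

No

One bar of 6/16 = 12 thirty-second notes, so 5 bars = 60.
Express everything in thirty-second notes: sixteenth = 2; eighth = 4; dotted half note = 24; double-dotted eighth = 7; half note = 16; quarter = 8; dotted eighth = 6; eighth note = 4; eighth note = 4.
Altogether 2 + 4 + 24 + 7 + 16 + 8 + 6 + 4 + 4 = 75.
75 exceeds 60, so the answer is No.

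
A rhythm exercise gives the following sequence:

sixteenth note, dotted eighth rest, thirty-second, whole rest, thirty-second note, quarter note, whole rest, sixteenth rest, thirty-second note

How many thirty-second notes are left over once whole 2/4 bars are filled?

5

One bar of 2/4 = 16 thirty-second notes.
Express everything in thirty-second notes: sixteenth note = 2; dotted eighth rest = 6; thirty-second = 1; whole rest = 32; thirty-second note = 1; quarter note = 8; whole rest = 32; sixteenth rest = 2; thirty-second note = 1.
Total: 2 + 6 + 1 + 32 + 1 + 8 + 32 + 2 + 1 = 85.
85 ÷ 16 = 5 complete bars with 5 thirty-second notes remaining.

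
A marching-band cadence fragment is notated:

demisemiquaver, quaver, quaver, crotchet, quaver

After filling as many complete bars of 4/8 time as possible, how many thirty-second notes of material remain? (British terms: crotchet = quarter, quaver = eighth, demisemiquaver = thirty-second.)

5

One bar of 4/8 = 16 thirty-second notes.
Working in thirty-second notes: demisemiquaver = 1; quaver = 4; quaver = 4; crotchet = 8; quaver = 4.
Total: 1 + 4 + 4 + 8 + 4 = 21.
21 ÷ 16 = 1 complete bar with 5 thirty-second notes remaining.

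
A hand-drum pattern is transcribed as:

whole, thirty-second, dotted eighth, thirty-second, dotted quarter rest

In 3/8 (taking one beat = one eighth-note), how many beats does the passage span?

13

One eighth-note beat = 4 thirty-second notes.
Each duration in thirty-second notes: whole = 32; thirty-second = 1; dotted eighth = 6; thirty-second = 1; dotted quarter rest = 12.
Sum: 32 + 1 + 6 + 1 + 12 = 52.
52 ÷ 4 = 13 beats.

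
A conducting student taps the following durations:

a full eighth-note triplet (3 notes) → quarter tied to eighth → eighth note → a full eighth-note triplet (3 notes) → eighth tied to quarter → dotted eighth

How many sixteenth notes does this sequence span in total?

In sixteenth notes: a full eighth-note triplet (3 notes) (three triplet eighths span one quarter) = 4; quarter tied to eighth (quarter + eighth) = 6; eighth note = 2; a full eighth-note triplet (3 notes) (three triplet eighths span one quarter) = 4; eighth tied to quarter (eighth + quarter) = 6; dotted eighth = 3.
Altogether 4 + 6 + 2 + 4 + 6 + 3 = 25 sixteenth notes.

25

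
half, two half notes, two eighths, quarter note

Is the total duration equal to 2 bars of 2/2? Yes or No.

One bar of 2/2 = 8 eighth notes, so 2 bars = 16.
Express everything in eighth notes: half = 4; half note = 4; half note = 4; eighth = 1; eighth = 1; quarter note = 2.
Sum: 4 + 4 + 4 + 1 + 1 + 2 = 16.
16 equals 16, so the answer is Yes.

Yes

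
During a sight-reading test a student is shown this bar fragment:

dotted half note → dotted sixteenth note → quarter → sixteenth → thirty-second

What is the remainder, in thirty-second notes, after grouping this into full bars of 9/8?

One bar of 9/8 = 36 thirty-second notes.
Working in thirty-second notes: dotted half note = 24; dotted sixteenth note = 3; quarter = 8; sixteenth = 2; thirty-second = 1.
Total: 24 + 3 + 8 + 2 + 1 = 38.
38 ÷ 36 = 1 complete bar with 2 thirty-second notes remaining.

2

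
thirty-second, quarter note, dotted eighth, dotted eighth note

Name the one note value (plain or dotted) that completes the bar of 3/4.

dotted sixteenth note

The bar of 3/4 = 24 thirty-second notes.
Working in thirty-second notes: thirty-second = 1; quarter note = 8; dotted eighth = 6; dotted eighth note = 6.
Sum: 1 + 8 + 6 + 6 = 21.
Remaining: 24 − 21 = 3 thirty-second notes, which is a dotted sixteenth note.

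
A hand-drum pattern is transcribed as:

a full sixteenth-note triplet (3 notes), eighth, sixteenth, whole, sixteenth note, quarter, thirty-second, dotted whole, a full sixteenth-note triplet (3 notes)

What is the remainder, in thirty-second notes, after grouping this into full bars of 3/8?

One bar of 3/8 = 12 thirty-second notes.
Working in thirty-second notes: a full sixteenth-note triplet (3 notes) (three triplet sixteenths span one eighth) = 4; eighth = 4; sixteenth = 2; whole = 32; sixteenth note = 2; quarter = 8; thirty-second = 1; dotted whole = 48; a full sixteenth-note triplet (3 notes) (three triplet sixteenths span one eighth) = 4.
Altogether 4 + 4 + 2 + 32 + 2 + 8 + 1 + 48 + 4 = 105.
105 ÷ 12 = 8 complete bars with 9 thirty-second notes remaining.

9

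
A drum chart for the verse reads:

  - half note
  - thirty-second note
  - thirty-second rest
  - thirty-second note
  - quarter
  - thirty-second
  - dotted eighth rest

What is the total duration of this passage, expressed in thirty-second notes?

Each duration in thirty-second notes: half note = 16; thirty-second note = 1; thirty-second rest = 1; thirty-second note = 1; quarter = 8; thirty-second = 1; dotted eighth rest = 6.
Total: 16 + 1 + 1 + 1 + 8 + 1 + 6 = 34 thirty-second notes.

34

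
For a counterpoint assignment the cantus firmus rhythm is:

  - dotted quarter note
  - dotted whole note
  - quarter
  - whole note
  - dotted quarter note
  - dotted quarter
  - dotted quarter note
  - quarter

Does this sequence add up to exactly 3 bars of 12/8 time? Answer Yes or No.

Yes

One bar of 12/8 = 12 eighth notes, so 3 bars = 36.
In eighth notes: dotted quarter note = 3; dotted whole note = 12; quarter = 2; whole note = 8; dotted quarter note = 3; dotted quarter = 3; dotted quarter note = 3; quarter = 2.
Total: 3 + 12 + 2 + 8 + 3 + 3 + 3 + 2 = 36.
36 equals 36, so the answer is Yes.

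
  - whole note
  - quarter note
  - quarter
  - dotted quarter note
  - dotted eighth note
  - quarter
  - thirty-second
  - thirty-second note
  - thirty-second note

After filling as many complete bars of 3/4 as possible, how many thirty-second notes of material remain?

5

One bar of 3/4 = 24 thirty-second notes.
Working in thirty-second notes: whole note = 32; quarter note = 8; quarter = 8; dotted quarter note = 12; dotted eighth note = 6; quarter = 8; thirty-second = 1; thirty-second note = 1; thirty-second note = 1.
Adding: 32 + 8 + 8 + 12 + 6 + 8 + 1 + 1 + 1 = 77.
77 ÷ 24 = 3 complete bars with 5 thirty-second notes remaining.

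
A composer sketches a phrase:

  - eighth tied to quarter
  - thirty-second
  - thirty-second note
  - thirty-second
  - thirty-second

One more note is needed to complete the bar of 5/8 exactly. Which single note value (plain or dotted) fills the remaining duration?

eighth note

The bar of 5/8 = 20 thirty-second notes.
Working in thirty-second notes: eighth tied to quarter (eighth + quarter) = 12; thirty-second = 1; thirty-second note = 1; thirty-second = 1; thirty-second = 1.
Adding: 12 + 1 + 1 + 1 + 1 = 16.
Remaining: 20 − 16 = 4 thirty-second notes, which is a eighth note.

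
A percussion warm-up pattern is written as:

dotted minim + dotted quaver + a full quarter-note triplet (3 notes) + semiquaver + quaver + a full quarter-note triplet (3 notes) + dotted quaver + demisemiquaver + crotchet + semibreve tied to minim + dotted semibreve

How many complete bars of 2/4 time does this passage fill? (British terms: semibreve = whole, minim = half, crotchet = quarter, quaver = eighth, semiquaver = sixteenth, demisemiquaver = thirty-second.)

One bar of 2/4 = 16 thirty-second notes.
Express everything in thirty-second notes: dotted minim = 24; dotted quaver = 6; a full quarter-note triplet (3 notes) (three triplet quarters span one half) = 16; semiquaver = 2; quaver = 4; a full quarter-note triplet (3 notes) (three triplet quarters span one half) = 16; dotted quaver = 6; demisemiquaver = 1; crotchet = 8; semibreve tied to minim (semibreve + minim) = 48; dotted semibreve = 48.
Altogether 24 + 6 + 16 + 2 + 4 + 16 + 6 + 1 + 8 + 48 + 48 = 179.
179 ÷ 16 = 11 complete bars with 3 left over.

11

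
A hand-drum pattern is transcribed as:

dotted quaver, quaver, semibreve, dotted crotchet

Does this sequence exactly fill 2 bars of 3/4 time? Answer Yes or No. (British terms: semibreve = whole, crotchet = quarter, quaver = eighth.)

One bar of 3/4 = 12 sixteenth notes, so 2 bars = 24.
Convert each value to sixteenth notes: dotted quaver = 3; quaver = 2; semibreve = 16; dotted crotchet = 6.
Total: 3 + 2 + 16 + 6 = 27.
27 exceeds 24, so the answer is No.

No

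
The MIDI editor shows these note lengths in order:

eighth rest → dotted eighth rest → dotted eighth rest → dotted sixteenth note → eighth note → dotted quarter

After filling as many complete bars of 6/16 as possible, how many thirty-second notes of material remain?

One bar of 6/16 = 12 thirty-second notes.
In thirty-second notes: eighth rest = 4; dotted eighth rest = 6; dotted eighth rest = 6; dotted sixteenth note = 3; eighth note = 4; dotted quarter = 12.
Adding: 4 + 6 + 6 + 3 + 4 + 12 = 35.
35 ÷ 12 = 2 complete bars with 11 thirty-second notes remaining.

11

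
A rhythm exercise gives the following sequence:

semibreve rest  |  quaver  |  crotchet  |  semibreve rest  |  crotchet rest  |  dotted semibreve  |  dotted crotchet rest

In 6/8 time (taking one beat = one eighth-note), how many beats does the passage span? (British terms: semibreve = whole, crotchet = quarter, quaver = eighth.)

One eighth-note beat = 2 sixteenth notes.
Express everything in sixteenth notes: semibreve rest = 16; quaver = 2; crotchet = 4; semibreve rest = 16; crotchet rest = 4; dotted semibreve = 24; dotted crotchet rest = 6.
Total: 16 + 2 + 4 + 16 + 4 + 24 + 6 = 72.
72 ÷ 2 = 36 beats.

36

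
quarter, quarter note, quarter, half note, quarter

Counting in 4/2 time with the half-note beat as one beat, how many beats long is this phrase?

3

One half-note beat = 2 quarter notes.
Working in quarter notes: quarter = 1; quarter note = 1; quarter = 1; half note = 2; quarter = 1.
Sum: 1 + 1 + 1 + 2 + 1 = 6.
6 ÷ 2 = 3 beats.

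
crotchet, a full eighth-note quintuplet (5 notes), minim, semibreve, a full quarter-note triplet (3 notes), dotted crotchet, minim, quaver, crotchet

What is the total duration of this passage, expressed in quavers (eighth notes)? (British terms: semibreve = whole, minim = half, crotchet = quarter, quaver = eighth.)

32

Express everything in eighth notes: crotchet = 2; a full eighth-note quintuplet (5 notes) (five quintuplet eighths span one half) = 4; minim = 4; semibreve = 8; a full quarter-note triplet (3 notes) (three triplet quarters span one half) = 4; dotted crotchet = 3; minim = 4; quaver = 1; crotchet = 2.
Total: 2 + 4 + 4 + 8 + 4 + 3 + 4 + 1 + 2 = 32 eighth notes.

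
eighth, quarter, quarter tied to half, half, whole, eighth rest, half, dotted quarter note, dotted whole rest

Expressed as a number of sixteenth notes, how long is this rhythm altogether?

Convert each value to sixteenth notes: eighth = 2; quarter = 4; quarter tied to half (quarter + half) = 12; half = 8; whole = 16; eighth rest = 2; half = 8; dotted quarter note = 6; dotted whole rest = 24.
Adding: 2 + 4 + 12 + 8 + 16 + 2 + 8 + 6 + 24 = 82 sixteenth notes.

82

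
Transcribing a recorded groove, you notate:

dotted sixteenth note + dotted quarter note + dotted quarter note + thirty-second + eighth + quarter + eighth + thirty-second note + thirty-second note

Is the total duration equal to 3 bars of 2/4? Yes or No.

No

One bar of 2/4 = 16 thirty-second notes, so 3 bars = 48.
Working in thirty-second notes: dotted sixteenth note = 3; dotted quarter note = 12; dotted quarter note = 12; thirty-second = 1; eighth = 4; quarter = 8; eighth = 4; thirty-second note = 1; thirty-second note = 1.
Sum: 3 + 12 + 12 + 1 + 4 + 8 + 4 + 1 + 1 = 46.
46 falls short of 48, so the answer is No.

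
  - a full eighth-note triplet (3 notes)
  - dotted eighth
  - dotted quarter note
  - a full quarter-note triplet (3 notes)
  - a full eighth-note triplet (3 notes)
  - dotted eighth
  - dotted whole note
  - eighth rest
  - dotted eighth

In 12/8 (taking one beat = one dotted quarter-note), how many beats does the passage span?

9.5

One dotted quarter-note beat = 6 sixteenth notes.
Convert each value to sixteenth notes: a full eighth-note triplet (3 notes) (three triplet eighths span one quarter) = 4; dotted eighth = 3; dotted quarter note = 6; a full quarter-note triplet (3 notes) (three triplet quarters span one half) = 8; a full eighth-note triplet (3 notes) (three triplet eighths span one quarter) = 4; dotted eighth = 3; dotted whole note = 24; eighth rest = 2; dotted eighth = 3.
Altogether 4 + 3 + 6 + 8 + 4 + 3 + 24 + 2 + 3 = 57.
57 ÷ 6 = 9.5 beats.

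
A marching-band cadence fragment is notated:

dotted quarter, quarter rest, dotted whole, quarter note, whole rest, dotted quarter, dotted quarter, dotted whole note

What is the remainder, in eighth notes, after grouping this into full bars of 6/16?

0

One bar of 6/16 = 3 eighth notes.
In eighth notes: dotted quarter = 3; quarter rest = 2; dotted whole = 12; quarter note = 2; whole rest = 8; dotted quarter = 3; dotted quarter = 3; dotted whole note = 12.
Adding: 3 + 2 + 12 + 2 + 8 + 3 + 3 + 12 = 45.
45 ÷ 3 = 15 complete bars with 0 eighth notes remaining.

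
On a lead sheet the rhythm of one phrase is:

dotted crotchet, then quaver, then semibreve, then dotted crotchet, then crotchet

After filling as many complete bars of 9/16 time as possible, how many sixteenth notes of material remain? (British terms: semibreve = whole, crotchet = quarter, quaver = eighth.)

7

One bar of 9/16 = 9 sixteenth notes.
Express everything in sixteenth notes: dotted crotchet = 6; quaver = 2; semibreve = 16; dotted crotchet = 6; crotchet = 4.
Adding: 6 + 2 + 16 + 6 + 4 = 34.
34 ÷ 9 = 3 complete bars with 7 sixteenth notes remaining.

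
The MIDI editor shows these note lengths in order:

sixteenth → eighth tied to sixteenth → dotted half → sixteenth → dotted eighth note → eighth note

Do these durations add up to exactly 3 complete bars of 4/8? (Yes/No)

No

One bar of 4/8 = 8 sixteenth notes, so 3 bars = 24.
Working in sixteenth notes: sixteenth = 1; eighth tied to sixteenth (eighth + sixteenth) = 3; dotted half = 12; sixteenth = 1; dotted eighth note = 3; eighth note = 2.
Total: 1 + 3 + 12 + 1 + 3 + 2 = 22.
22 falls short of 24, so the answer is No.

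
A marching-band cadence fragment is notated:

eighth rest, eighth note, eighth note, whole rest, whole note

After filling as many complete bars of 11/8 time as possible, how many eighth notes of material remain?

8

One bar of 11/8 = 11 eighth notes.
Express everything in eighth notes: eighth rest = 1; eighth note = 1; eighth note = 1; whole rest = 8; whole note = 8.
Sum: 1 + 1 + 1 + 8 + 8 = 19.
19 ÷ 11 = 1 complete bar with 8 eighth notes remaining.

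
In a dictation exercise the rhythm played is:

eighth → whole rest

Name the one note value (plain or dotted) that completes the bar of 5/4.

The bar of 5/4 = 10 eighth notes.
Working in eighth notes: eighth = 1; whole rest = 8.
Altogether 1 + 8 = 9.
Remaining: 10 − 9 = 1 eighth note, which is a eighth note.

eighth note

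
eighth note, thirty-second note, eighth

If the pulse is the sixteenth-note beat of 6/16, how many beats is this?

4.5

One sixteenth-note beat = 2 thirty-second notes.
Each duration in thirty-second notes: eighth note = 4; thirty-second note = 1; eighth = 4.
Adding: 4 + 1 + 4 = 9.
9 ÷ 2 = 4.5 beats.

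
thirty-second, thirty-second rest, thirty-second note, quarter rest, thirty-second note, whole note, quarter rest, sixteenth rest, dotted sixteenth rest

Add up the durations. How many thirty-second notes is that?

Working in thirty-second notes: thirty-second = 1; thirty-second rest = 1; thirty-second note = 1; quarter rest = 8; thirty-second note = 1; whole note = 32; quarter rest = 8; sixteenth rest = 2; dotted sixteenth rest = 3.
Altogether 1 + 1 + 1 + 8 + 1 + 32 + 8 + 2 + 3 = 57 thirty-second notes.

57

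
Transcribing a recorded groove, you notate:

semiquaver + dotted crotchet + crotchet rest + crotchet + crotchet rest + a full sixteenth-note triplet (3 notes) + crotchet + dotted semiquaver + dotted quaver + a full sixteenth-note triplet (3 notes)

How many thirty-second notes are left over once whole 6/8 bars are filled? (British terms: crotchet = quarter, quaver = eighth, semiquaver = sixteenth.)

15

One bar of 6/8 = 24 thirty-second notes.
Working in thirty-second notes: semiquaver = 2; dotted crotchet = 12; crotchet rest = 8; crotchet = 8; crotchet rest = 8; a full sixteenth-note triplet (3 notes) (three triplet sixteenths span one eighth) = 4; crotchet = 8; dotted semiquaver = 3; dotted quaver = 6; a full sixteenth-note triplet (3 notes) (three triplet sixteenths span one eighth) = 4.
Adding: 2 + 12 + 8 + 8 + 8 + 4 + 8 + 3 + 6 + 4 = 63.
63 ÷ 24 = 2 complete bars with 15 thirty-second notes remaining.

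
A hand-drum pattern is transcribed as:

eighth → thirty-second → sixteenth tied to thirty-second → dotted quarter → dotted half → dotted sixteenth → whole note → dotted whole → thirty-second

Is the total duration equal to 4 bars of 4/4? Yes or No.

Yes

One bar of 4/4 = 32 thirty-second notes, so 4 bars = 128.
Express everything in thirty-second notes: eighth = 4; thirty-second = 1; sixteenth tied to thirty-second (sixteenth + thirty-second) = 3; dotted quarter = 12; dotted half = 24; dotted sixteenth = 3; whole note = 32; dotted whole = 48; thirty-second = 1.
Sum: 4 + 1 + 3 + 12 + 24 + 3 + 32 + 48 + 1 = 128.
128 equals 128, so the answer is Yes.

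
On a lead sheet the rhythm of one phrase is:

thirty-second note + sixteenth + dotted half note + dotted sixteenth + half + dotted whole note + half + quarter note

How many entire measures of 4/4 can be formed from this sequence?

One bar of 4/4 = 32 thirty-second notes.
Express everything in thirty-second notes: thirty-second note = 1; sixteenth = 2; dotted half note = 24; dotted sixteenth = 3; half = 16; dotted whole note = 48; half = 16; quarter note = 8.
Sum: 1 + 2 + 24 + 3 + 16 + 48 + 16 + 8 = 118.
118 ÷ 32 = 3 complete bars with 22 left over.

3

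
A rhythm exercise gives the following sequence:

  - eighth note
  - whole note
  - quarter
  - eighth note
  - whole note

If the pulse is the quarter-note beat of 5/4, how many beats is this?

One quarter-note beat = 2 eighth notes.
In eighth notes: eighth note = 1; whole note = 8; quarter = 2; eighth note = 1; whole note = 8.
Sum: 1 + 8 + 2 + 1 + 8 = 20.
20 ÷ 2 = 10 beats.

10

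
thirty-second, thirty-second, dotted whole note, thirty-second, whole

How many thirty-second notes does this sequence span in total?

Express everything in thirty-second notes: thirty-second = 1; thirty-second = 1; dotted whole note = 48; thirty-second = 1; whole = 32.
Altogether 1 + 1 + 48 + 1 + 32 = 83 thirty-second notes.

83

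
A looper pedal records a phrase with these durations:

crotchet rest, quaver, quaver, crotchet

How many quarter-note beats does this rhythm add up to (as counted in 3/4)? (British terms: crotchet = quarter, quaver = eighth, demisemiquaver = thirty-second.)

One quarter-note beat = 2 eighth notes.
Each duration in eighth notes: crotchet rest = 2; quaver = 1; quaver = 1; crotchet = 2.
Sum: 2 + 1 + 1 + 2 = 6.
6 ÷ 2 = 3 beats.

3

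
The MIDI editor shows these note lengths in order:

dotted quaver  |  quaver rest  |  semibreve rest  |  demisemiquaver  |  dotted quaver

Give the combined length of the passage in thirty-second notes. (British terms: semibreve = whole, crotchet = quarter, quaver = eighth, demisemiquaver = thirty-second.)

Each duration in thirty-second notes: dotted quaver = 6; quaver rest = 4; semibreve rest = 32; demisemiquaver = 1; dotted quaver = 6.
Altogether 6 + 4 + 32 + 1 + 6 = 49 thirty-second notes.

49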